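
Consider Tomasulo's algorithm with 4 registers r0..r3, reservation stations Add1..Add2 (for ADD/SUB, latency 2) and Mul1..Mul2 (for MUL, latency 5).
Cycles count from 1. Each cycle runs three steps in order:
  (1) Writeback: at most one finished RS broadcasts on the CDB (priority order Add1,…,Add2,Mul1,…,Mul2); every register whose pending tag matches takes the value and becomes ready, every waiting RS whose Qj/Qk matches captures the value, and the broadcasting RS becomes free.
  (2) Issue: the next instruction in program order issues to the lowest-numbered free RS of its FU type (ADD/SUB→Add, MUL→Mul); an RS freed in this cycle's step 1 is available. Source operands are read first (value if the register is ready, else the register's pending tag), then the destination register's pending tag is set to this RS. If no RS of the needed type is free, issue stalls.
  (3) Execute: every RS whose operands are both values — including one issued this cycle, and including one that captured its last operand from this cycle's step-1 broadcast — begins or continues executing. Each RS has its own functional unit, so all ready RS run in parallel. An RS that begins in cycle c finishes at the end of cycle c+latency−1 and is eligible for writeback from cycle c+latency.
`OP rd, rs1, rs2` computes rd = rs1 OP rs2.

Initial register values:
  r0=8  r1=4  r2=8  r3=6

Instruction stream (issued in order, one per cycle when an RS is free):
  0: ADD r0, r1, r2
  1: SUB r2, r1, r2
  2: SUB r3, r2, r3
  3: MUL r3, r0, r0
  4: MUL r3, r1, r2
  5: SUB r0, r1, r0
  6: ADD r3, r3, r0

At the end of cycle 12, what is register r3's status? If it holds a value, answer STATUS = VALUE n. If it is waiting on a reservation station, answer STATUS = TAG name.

  c1: issue ADD r0<-Add1  regs: r0:Add1,r1:4,r2:8,r3:6
  c2: issue SUB r2<-Add2  regs: r0:Add1,r1:4,r2:Add2,r3:6
  c3: CDB Add1=12; issue SUB r3<-Add1  regs: r0:12,r1:4,r2:Add2,r3:Add1
  c4: CDB Add2=-4; issue MUL r3<-Mul1  regs: r0:12,r1:4,r2:-4,r3:Mul1
  c5: issue MUL r3<-Mul2  regs: r0:12,r1:4,r2:-4,r3:Mul2
  c6: CDB Add1=-10; issue SUB r0<-Add1  regs: r0:Add1,r1:4,r2:-4,r3:Mul2
  c7: issue ADD r3<-Add2  regs: r0:Add1,r1:4,r2:-4,r3:Add2
  c8: CDB Add1=-8  regs: r0:-8,r1:4,r2:-4,r3:Add2
  c9: CDB Mul1=144  regs: r0:-8,r1:4,r2:-4,r3:Add2
  c10: CDB Mul2=-16  regs: r0:-8,r1:4,r2:-4,r3:Add2
  c11: -  regs: r0:-8,r1:4,r2:-4,r3:Add2
  c12: CDB Add2=-24  regs: r0:-8,r1:4,r2:-4,r3:-24

STATUS = VALUE -24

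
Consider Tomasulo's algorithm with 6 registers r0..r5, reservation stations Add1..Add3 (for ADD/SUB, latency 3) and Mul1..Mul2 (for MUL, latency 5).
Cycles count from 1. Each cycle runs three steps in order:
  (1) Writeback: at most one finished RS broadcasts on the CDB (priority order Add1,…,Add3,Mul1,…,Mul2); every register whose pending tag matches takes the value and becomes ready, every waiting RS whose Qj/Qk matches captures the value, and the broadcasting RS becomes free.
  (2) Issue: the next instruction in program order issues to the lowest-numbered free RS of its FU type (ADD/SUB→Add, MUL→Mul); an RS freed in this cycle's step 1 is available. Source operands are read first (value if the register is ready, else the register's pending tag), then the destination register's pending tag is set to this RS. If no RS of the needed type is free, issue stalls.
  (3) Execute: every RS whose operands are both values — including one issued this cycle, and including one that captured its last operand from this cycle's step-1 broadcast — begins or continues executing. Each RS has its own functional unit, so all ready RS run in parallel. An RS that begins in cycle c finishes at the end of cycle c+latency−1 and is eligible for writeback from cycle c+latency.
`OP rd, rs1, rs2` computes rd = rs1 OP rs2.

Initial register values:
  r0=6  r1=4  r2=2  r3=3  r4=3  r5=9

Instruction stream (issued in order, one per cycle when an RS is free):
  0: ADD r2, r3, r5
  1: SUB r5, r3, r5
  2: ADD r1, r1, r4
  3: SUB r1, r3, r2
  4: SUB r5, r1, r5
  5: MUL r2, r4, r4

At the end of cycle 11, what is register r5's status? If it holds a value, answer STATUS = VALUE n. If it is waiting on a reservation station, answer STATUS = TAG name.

STATUS = VALUE -3

cycle 1: issue ADD r2<-Add1 // r0:6,r1:4,r2:Add1,r3:3,r4:3,r5:9
cycle 2: issue SUB r5<-Add2 // r0:6,r1:4,r2:Add1,r3:3,r4:3,r5:Add2
cycle 3: issue ADD r1<-Add3 // r0:6,r1:Add3,r2:Add1,r3:3,r4:3,r5:Add2
cycle 4: CDB Add1=12; issue SUB r1<-Add1 // r0:6,r1:Add1,r2:12,r3:3,r4:3,r5:Add2
cycle 5: CDB Add2=-6; issue SUB r5<-Add2 // r0:6,r1:Add1,r2:12,r3:3,r4:3,r5:Add2
cycle 6: CDB Add3=7; issue MUL r2<-Mul1 // r0:6,r1:Add1,r2:Mul1,r3:3,r4:3,r5:Add2
cycle 7: CDB Add1=-9 // r0:6,r1:-9,r2:Mul1,r3:3,r4:3,r5:Add2
cycle 8: - // r0:6,r1:-9,r2:Mul1,r3:3,r4:3,r5:Add2
cycle 9: - // r0:6,r1:-9,r2:Mul1,r3:3,r4:3,r5:Add2
cycle 10: CDB Add2=-3 // r0:6,r1:-9,r2:Mul1,r3:3,r4:3,r5:-3
cycle 11: CDB Mul1=9 // r0:6,r1:-9,r2:9,r3:3,r4:3,r5:-3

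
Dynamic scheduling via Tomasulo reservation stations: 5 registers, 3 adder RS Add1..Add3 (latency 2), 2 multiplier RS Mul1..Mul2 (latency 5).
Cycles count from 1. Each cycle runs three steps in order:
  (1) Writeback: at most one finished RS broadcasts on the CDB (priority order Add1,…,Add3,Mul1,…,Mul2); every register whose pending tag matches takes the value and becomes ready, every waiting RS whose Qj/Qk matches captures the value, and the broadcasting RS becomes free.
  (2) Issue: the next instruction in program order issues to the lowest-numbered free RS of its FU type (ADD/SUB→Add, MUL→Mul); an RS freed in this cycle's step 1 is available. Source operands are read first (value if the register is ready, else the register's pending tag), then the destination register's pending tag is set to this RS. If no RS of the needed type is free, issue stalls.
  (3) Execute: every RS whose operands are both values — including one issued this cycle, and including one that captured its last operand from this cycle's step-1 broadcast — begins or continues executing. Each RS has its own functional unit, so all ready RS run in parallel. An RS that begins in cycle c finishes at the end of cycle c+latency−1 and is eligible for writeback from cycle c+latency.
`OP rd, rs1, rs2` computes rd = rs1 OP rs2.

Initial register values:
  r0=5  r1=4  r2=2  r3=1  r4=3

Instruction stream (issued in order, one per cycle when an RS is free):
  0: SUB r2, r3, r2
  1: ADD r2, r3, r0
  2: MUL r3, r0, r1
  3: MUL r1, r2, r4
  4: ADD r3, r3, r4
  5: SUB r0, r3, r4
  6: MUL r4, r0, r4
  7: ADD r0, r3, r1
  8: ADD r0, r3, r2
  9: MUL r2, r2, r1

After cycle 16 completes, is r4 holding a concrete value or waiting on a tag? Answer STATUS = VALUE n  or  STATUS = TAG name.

  c1: issue SUB r2<-Add1  regs: r0:5,r1:4,r2:Add1,r3:1,r4:3
  c2: issue ADD r2<-Add2  regs: r0:5,r1:4,r2:Add2,r3:1,r4:3
  c3: CDB Add1=-1; issue MUL r3<-Mul1  regs: r0:5,r1:4,r2:Add2,r3:Mul1,r4:3
  c4: CDB Add2=6; issue MUL r1<-Mul2  regs: r0:5,r1:Mul2,r2:6,r3:Mul1,r4:3
  c5: issue ADD r3<-Add1  regs: r0:5,r1:Mul2,r2:6,r3:Add1,r4:3
  c6: issue SUB r0<-Add2  regs: r0:Add2,r1:Mul2,r2:6,r3:Add1,r4:3
  c7: stall  regs: r0:Add2,r1:Mul2,r2:6,r3:Add1,r4:3
  c8: CDB Mul1=20; issue MUL r4<-Mul1  regs: r0:Add2,r1:Mul2,r2:6,r3:Add1,r4:Mul1
  c9: CDB Mul2=18; issue ADD r0<-Add3  regs: r0:Add3,r1:18,r2:6,r3:Add1,r4:Mul1
  c10: CDB Add1=23; issue ADD r0<-Add1  regs: r0:Add1,r1:18,r2:6,r3:23,r4:Mul1
  c11: issue MUL r2<-Mul2  regs: r0:Add1,r1:18,r2:Mul2,r3:23,r4:Mul1
  c12: CDB Add1=29  regs: r0:29,r1:18,r2:Mul2,r3:23,r4:Mul1
  c13: CDB Add2=20  regs: r0:29,r1:18,r2:Mul2,r3:23,r4:Mul1
  c14: CDB Add3=41  regs: r0:29,r1:18,r2:Mul2,r3:23,r4:Mul1
  c15: -  regs: r0:29,r1:18,r2:Mul2,r3:23,r4:Mul1
  c16: CDB Mul2=108  regs: r0:29,r1:18,r2:108,r3:23,r4:Mul1

STATUS = TAG Mul1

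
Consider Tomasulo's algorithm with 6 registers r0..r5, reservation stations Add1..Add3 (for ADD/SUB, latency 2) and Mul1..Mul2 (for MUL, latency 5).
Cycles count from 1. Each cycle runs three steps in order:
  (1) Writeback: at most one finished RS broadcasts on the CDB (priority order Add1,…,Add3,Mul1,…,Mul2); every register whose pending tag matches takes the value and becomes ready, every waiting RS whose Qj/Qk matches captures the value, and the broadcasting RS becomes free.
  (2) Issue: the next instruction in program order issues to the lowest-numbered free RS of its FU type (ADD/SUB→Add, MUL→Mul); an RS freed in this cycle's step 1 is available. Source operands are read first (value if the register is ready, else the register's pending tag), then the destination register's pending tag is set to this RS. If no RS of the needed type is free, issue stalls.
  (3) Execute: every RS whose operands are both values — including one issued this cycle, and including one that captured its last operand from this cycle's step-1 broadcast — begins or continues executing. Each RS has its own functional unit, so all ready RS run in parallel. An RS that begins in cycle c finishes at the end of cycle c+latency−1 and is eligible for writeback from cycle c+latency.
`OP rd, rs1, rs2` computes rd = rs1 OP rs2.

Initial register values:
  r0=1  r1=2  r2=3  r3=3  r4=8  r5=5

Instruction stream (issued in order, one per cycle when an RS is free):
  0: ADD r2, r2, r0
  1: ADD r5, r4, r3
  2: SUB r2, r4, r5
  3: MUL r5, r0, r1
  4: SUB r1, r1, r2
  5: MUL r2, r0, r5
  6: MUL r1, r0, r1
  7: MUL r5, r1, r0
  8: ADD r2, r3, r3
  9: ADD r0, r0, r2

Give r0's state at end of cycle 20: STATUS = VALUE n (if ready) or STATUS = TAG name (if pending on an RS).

c1: issue ADD r2<-Add1 | r0:1,r1:2,r2:Add1,r3:3,r4:8,r5:5
c2: issue ADD r5<-Add2 | r0:1,r1:2,r2:Add1,r3:3,r4:8,r5:Add2
c3: CDB Add1=4; issue SUB r2<-Add1 | r0:1,r1:2,r2:Add1,r3:3,r4:8,r5:Add2
c4: CDB Add2=11; issue MUL r5<-Mul1 | r0:1,r1:2,r2:Add1,r3:3,r4:8,r5:Mul1
c5: issue SUB r1<-Add2 | r0:1,r1:Add2,r2:Add1,r3:3,r4:8,r5:Mul1
c6: CDB Add1=-3; issue MUL r2<-Mul2 | r0:1,r1:Add2,r2:Mul2,r3:3,r4:8,r5:Mul1
c7: stall | r0:1,r1:Add2,r2:Mul2,r3:3,r4:8,r5:Mul1
c8: CDB Add2=5; stall | r0:1,r1:5,r2:Mul2,r3:3,r4:8,r5:Mul1
c9: CDB Mul1=2; issue MUL r1<-Mul1 | r0:1,r1:Mul1,r2:Mul2,r3:3,r4:8,r5:2
c10: stall | r0:1,r1:Mul1,r2:Mul2,r3:3,r4:8,r5:2
c11: stall | r0:1,r1:Mul1,r2:Mul2,r3:3,r4:8,r5:2
c12: stall | r0:1,r1:Mul1,r2:Mul2,r3:3,r4:8,r5:2
c13: stall | r0:1,r1:Mul1,r2:Mul2,r3:3,r4:8,r5:2
c14: CDB Mul1=5; issue MUL r5<-Mul1 | r0:1,r1:5,r2:Mul2,r3:3,r4:8,r5:Mul1
c15: CDB Mul2=2; issue ADD r2<-Add1 | r0:1,r1:5,r2:Add1,r3:3,r4:8,r5:Mul1
c16: issue ADD r0<-Add2 | r0:Add2,r1:5,r2:Add1,r3:3,r4:8,r5:Mul1
c17: CDB Add1=6 | r0:Add2,r1:5,r2:6,r3:3,r4:8,r5:Mul1
c18: - | r0:Add2,r1:5,r2:6,r3:3,r4:8,r5:Mul1
c19: CDB Add2=7 | r0:7,r1:5,r2:6,r3:3,r4:8,r5:Mul1
c20: CDB Mul1=5 | r0:7,r1:5,r2:6,r3:3,r4:8,r5:5

STATUS = VALUE 7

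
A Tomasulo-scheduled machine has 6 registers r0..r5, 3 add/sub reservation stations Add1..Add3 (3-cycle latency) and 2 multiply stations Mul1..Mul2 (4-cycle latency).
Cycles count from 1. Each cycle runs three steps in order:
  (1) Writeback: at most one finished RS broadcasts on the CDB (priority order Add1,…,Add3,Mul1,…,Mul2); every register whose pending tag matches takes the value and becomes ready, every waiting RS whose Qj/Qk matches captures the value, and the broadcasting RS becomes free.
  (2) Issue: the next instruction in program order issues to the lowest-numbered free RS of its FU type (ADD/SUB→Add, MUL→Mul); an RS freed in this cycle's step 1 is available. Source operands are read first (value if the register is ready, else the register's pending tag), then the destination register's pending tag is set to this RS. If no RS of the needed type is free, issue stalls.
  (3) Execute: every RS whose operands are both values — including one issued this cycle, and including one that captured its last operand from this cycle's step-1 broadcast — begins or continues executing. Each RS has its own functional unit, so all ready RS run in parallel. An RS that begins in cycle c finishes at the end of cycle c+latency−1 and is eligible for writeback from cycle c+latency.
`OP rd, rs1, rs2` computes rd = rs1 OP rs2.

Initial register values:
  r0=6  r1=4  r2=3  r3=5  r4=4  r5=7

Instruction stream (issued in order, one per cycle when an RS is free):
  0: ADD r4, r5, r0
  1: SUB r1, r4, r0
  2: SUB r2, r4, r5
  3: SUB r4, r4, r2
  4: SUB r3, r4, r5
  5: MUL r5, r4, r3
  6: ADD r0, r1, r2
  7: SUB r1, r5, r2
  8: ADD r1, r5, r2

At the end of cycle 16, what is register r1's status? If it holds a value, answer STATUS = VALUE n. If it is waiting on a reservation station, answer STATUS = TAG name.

STATUS = TAG Add3

  c1: issue ADD r4<-Add1  regs: r0:6,r1:4,r2:3,r3:5,r4:Add1,r5:7
  c2: issue SUB r1<-Add2  regs: r0:6,r1:Add2,r2:3,r3:5,r4:Add1,r5:7
  c3: issue SUB r2<-Add3  regs: r0:6,r1:Add2,r2:Add3,r3:5,r4:Add1,r5:7
  c4: CDB Add1=13; issue SUB r4<-Add1  regs: r0:6,r1:Add2,r2:Add3,r3:5,r4:Add1,r5:7
  c5: stall  regs: r0:6,r1:Add2,r2:Add3,r3:5,r4:Add1,r5:7
  c6: stall  regs: r0:6,r1:Add2,r2:Add3,r3:5,r4:Add1,r5:7
  c7: CDB Add2=7; issue SUB r3<-Add2  regs: r0:6,r1:7,r2:Add3,r3:Add2,r4:Add1,r5:7
  c8: CDB Add3=6; issue MUL r5<-Mul1  regs: r0:6,r1:7,r2:6,r3:Add2,r4:Add1,r5:Mul1
  c9: issue ADD r0<-Add3  regs: r0:Add3,r1:7,r2:6,r3:Add2,r4:Add1,r5:Mul1
  c10: stall  regs: r0:Add3,r1:7,r2:6,r3:Add2,r4:Add1,r5:Mul1
  c11: CDB Add1=7; issue SUB r1<-Add1  regs: r0:Add3,r1:Add1,r2:6,r3:Add2,r4:7,r5:Mul1
  c12: CDB Add3=13; issue ADD r1<-Add3  regs: r0:13,r1:Add3,r2:6,r3:Add2,r4:7,r5:Mul1
  c13: -  regs: r0:13,r1:Add3,r2:6,r3:Add2,r4:7,r5:Mul1
  c14: CDB Add2=0  regs: r0:13,r1:Add3,r2:6,r3:0,r4:7,r5:Mul1
  c15: -  regs: r0:13,r1:Add3,r2:6,r3:0,r4:7,r5:Mul1
  c16: -  regs: r0:13,r1:Add3,r2:6,r3:0,r4:7,r5:Mul1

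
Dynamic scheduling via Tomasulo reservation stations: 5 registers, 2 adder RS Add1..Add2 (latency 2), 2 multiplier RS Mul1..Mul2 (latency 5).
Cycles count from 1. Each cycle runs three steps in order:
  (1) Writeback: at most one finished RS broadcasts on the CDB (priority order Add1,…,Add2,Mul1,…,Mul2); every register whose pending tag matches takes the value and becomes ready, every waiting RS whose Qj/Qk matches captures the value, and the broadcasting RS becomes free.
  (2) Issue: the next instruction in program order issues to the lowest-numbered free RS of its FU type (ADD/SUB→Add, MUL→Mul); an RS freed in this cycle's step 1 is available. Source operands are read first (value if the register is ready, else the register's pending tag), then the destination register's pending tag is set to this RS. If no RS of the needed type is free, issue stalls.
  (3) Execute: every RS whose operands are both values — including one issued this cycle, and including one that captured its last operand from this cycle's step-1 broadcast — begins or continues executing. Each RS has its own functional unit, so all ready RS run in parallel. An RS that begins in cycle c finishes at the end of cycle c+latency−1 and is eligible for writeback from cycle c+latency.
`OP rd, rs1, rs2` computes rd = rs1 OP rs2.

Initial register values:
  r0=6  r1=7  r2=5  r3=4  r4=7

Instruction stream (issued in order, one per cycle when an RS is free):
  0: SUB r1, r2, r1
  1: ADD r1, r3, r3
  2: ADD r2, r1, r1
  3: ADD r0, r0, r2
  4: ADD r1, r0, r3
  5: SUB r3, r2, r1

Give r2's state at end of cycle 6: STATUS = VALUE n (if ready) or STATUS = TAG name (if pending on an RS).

  c1: issue SUB r1<-Add1  regs: r0:6,r1:Add1,r2:5,r3:4,r4:7
  c2: issue ADD r1<-Add2  regs: r0:6,r1:Add2,r2:5,r3:4,r4:7
  c3: CDB Add1=-2; issue ADD r2<-Add1  regs: r0:6,r1:Add2,r2:Add1,r3:4,r4:7
  c4: CDB Add2=8; issue ADD r0<-Add2  regs: r0:Add2,r1:8,r2:Add1,r3:4,r4:7
  c5: stall  regs: r0:Add2,r1:8,r2:Add1,r3:4,r4:7
  c6: CDB Add1=16; issue ADD r1<-Add1  regs: r0:Add2,r1:Add1,r2:16,r3:4,r4:7

STATUS = VALUE 16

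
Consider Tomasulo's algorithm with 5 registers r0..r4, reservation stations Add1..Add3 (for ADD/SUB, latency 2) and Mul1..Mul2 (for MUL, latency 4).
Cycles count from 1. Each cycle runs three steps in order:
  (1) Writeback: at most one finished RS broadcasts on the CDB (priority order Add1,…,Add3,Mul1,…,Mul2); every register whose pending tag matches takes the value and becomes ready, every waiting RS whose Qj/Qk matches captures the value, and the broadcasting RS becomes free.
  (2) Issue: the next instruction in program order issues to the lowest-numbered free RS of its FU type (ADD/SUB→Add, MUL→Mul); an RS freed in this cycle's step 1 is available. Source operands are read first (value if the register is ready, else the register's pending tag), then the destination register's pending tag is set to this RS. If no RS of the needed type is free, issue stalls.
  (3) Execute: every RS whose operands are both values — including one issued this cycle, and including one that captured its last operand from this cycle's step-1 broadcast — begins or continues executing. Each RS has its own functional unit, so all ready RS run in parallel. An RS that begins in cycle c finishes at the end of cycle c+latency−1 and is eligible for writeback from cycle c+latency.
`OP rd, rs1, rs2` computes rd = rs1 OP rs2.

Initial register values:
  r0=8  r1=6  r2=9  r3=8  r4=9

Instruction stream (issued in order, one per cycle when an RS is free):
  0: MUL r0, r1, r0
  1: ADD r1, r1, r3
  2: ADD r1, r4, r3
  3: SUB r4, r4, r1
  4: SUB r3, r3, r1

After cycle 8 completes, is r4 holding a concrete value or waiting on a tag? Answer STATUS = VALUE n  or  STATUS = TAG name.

cycle 1: issue MUL r0<-Mul1 // r0:Mul1,r1:6,r2:9,r3:8,r4:9
cycle 2: issue ADD r1<-Add1 // r0:Mul1,r1:Add1,r2:9,r3:8,r4:9
cycle 3: issue ADD r1<-Add2 // r0:Mul1,r1:Add2,r2:9,r3:8,r4:9
cycle 4: CDB Add1=14; issue SUB r4<-Add1 // r0:Mul1,r1:Add2,r2:9,r3:8,r4:Add1
cycle 5: CDB Add2=17; issue SUB r3<-Add2 // r0:Mul1,r1:17,r2:9,r3:Add2,r4:Add1
cycle 6: CDB Mul1=48 // r0:48,r1:17,r2:9,r3:Add2,r4:Add1
cycle 7: CDB Add1=-8 // r0:48,r1:17,r2:9,r3:Add2,r4:-8
cycle 8: CDB Add2=-9 // r0:48,r1:17,r2:9,r3:-9,r4:-8

STATUS = VALUE -8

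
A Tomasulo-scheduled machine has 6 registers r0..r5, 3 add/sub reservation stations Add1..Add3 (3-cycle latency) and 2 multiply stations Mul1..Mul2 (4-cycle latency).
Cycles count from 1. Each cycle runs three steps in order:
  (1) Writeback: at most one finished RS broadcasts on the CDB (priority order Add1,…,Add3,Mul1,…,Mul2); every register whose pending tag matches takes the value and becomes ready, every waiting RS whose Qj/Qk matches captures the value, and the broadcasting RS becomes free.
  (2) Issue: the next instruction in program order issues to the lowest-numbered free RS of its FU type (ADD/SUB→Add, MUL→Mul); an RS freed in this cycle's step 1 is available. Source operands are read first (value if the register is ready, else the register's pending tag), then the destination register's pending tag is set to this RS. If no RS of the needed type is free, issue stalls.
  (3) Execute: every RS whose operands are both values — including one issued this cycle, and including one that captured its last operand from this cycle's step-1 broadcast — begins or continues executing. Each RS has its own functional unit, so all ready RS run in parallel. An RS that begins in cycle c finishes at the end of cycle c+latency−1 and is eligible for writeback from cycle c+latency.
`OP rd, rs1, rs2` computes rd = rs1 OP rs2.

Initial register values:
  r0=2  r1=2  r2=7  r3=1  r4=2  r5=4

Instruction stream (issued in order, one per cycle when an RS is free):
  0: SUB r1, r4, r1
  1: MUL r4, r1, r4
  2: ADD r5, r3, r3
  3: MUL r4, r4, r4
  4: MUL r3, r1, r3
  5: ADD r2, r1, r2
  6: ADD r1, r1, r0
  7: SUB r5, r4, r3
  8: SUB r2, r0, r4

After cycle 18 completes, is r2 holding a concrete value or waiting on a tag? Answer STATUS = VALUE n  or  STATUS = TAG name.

STATUS = VALUE 2

cycle 1: issue SUB r1<-Add1 // r0:2,r1:Add1,r2:7,r3:1,r4:2,r5:4
cycle 2: issue MUL r4<-Mul1 // r0:2,r1:Add1,r2:7,r3:1,r4:Mul1,r5:4
cycle 3: issue ADD r5<-Add2 // r0:2,r1:Add1,r2:7,r3:1,r4:Mul1,r5:Add2
cycle 4: CDB Add1=0; issue MUL r4<-Mul2 // r0:2,r1:0,r2:7,r3:1,r4:Mul2,r5:Add2
cycle 5: stall // r0:2,r1:0,r2:7,r3:1,r4:Mul2,r5:Add2
cycle 6: CDB Add2=2; stall // r0:2,r1:0,r2:7,r3:1,r4:Mul2,r5:2
cycle 7: stall // r0:2,r1:0,r2:7,r3:1,r4:Mul2,r5:2
cycle 8: CDB Mul1=0; issue MUL r3<-Mul1 // r0:2,r1:0,r2:7,r3:Mul1,r4:Mul2,r5:2
cycle 9: issue ADD r2<-Add1 // r0:2,r1:0,r2:Add1,r3:Mul1,r4:Mul2,r5:2
cycle 10: issue ADD r1<-Add2 // r0:2,r1:Add2,r2:Add1,r3:Mul1,r4:Mul2,r5:2
cycle 11: issue SUB r5<-Add3 // r0:2,r1:Add2,r2:Add1,r3:Mul1,r4:Mul2,r5:Add3
cycle 12: CDB Add1=7; issue SUB r2<-Add1 // r0:2,r1:Add2,r2:Add1,r3:Mul1,r4:Mul2,r5:Add3
cycle 13: CDB Add2=2 // r0:2,r1:2,r2:Add1,r3:Mul1,r4:Mul2,r5:Add3
cycle 14: CDB Mul1=0 // r0:2,r1:2,r2:Add1,r3:0,r4:Mul2,r5:Add3
cycle 15: CDB Mul2=0 // r0:2,r1:2,r2:Add1,r3:0,r4:0,r5:Add3
cycle 16: - // r0:2,r1:2,r2:Add1,r3:0,r4:0,r5:Add3
cycle 17: - // r0:2,r1:2,r2:Add1,r3:0,r4:0,r5:Add3
cycle 18: CDB Add1=2 // r0:2,r1:2,r2:2,r3:0,r4:0,r5:Add3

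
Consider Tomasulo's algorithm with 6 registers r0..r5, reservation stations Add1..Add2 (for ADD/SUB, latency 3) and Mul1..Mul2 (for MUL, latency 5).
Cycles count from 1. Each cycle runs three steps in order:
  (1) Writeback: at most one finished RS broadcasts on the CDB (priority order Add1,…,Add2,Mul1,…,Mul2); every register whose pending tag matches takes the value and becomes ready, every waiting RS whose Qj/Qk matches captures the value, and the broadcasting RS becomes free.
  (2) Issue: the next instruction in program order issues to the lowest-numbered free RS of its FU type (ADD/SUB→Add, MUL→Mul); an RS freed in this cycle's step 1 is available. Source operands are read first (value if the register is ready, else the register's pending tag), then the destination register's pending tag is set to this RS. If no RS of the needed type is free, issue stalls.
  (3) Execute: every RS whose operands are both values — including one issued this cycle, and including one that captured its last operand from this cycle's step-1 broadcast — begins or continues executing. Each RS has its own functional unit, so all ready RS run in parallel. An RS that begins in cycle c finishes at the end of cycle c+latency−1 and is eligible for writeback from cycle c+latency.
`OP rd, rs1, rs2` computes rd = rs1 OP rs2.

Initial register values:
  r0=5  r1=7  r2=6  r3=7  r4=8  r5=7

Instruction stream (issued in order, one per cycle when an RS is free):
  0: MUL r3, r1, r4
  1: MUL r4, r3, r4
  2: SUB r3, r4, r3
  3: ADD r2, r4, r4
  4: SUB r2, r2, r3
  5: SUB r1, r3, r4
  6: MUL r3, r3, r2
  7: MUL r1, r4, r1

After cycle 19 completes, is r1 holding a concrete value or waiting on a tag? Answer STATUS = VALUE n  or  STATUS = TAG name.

  c1: issue MUL r3<-Mul1  regs: r0:5,r1:7,r2:6,r3:Mul1,r4:8,r5:7
  c2: issue MUL r4<-Mul2  regs: r0:5,r1:7,r2:6,r3:Mul1,r4:Mul2,r5:7
  c3: issue SUB r3<-Add1  regs: r0:5,r1:7,r2:6,r3:Add1,r4:Mul2,r5:7
  c4: issue ADD r2<-Add2  regs: r0:5,r1:7,r2:Add2,r3:Add1,r4:Mul2,r5:7
  c5: stall  regs: r0:5,r1:7,r2:Add2,r3:Add1,r4:Mul2,r5:7
  c6: CDB Mul1=56; stall  regs: r0:5,r1:7,r2:Add2,r3:Add1,r4:Mul2,r5:7
  c7: stall  regs: r0:5,r1:7,r2:Add2,r3:Add1,r4:Mul2,r5:7
  c8: stall  regs: r0:5,r1:7,r2:Add2,r3:Add1,r4:Mul2,r5:7
  c9: stall  regs: r0:5,r1:7,r2:Add2,r3:Add1,r4:Mul2,r5:7
  c10: stall  regs: r0:5,r1:7,r2:Add2,r3:Add1,r4:Mul2,r5:7
  c11: CDB Mul2=448; stall  regs: r0:5,r1:7,r2:Add2,r3:Add1,r4:448,r5:7
  c12: stall  regs: r0:5,r1:7,r2:Add2,r3:Add1,r4:448,r5:7
  c13: stall  regs: r0:5,r1:7,r2:Add2,r3:Add1,r4:448,r5:7
  c14: CDB Add1=392; issue SUB r2<-Add1  regs: r0:5,r1:7,r2:Add1,r3:392,r4:448,r5:7
  c15: CDB Add2=896; issue SUB r1<-Add2  regs: r0:5,r1:Add2,r2:Add1,r3:392,r4:448,r5:7
  c16: issue MUL r3<-Mul1  regs: r0:5,r1:Add2,r2:Add1,r3:Mul1,r4:448,r5:7
  c17: issue MUL r1<-Mul2  regs: r0:5,r1:Mul2,r2:Add1,r3:Mul1,r4:448,r5:7
  c18: CDB Add1=504  regs: r0:5,r1:Mul2,r2:504,r3:Mul1,r4:448,r5:7
  c19: CDB Add2=-56  regs: r0:5,r1:Mul2,r2:504,r3:Mul1,r4:448,r5:7

STATUS = TAG Mul2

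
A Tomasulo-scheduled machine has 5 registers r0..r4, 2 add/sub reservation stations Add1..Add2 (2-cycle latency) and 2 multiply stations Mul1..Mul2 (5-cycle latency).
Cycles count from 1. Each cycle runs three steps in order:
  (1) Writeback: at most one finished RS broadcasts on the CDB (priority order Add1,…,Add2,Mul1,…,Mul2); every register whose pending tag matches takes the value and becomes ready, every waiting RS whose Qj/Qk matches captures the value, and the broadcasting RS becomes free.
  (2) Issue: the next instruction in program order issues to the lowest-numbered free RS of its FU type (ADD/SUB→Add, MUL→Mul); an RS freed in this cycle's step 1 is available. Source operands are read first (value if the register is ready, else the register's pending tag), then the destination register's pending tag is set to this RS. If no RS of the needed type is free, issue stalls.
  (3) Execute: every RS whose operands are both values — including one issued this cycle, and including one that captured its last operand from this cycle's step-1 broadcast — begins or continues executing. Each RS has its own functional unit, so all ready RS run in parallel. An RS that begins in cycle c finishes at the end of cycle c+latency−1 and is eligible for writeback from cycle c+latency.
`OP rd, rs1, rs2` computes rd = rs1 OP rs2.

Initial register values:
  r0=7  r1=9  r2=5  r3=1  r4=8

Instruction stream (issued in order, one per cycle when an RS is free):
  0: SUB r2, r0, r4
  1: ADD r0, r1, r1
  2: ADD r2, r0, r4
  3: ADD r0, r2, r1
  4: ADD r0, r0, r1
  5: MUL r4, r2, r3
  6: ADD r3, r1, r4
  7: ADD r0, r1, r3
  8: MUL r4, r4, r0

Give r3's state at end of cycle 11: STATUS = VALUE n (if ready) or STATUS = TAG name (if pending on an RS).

  c1: issue SUB r2<-Add1  regs: r0:7,r1:9,r2:Add1,r3:1,r4:8
  c2: issue ADD r0<-Add2  regs: r0:Add2,r1:9,r2:Add1,r3:1,r4:8
  c3: CDB Add1=-1; issue ADD r2<-Add1  regs: r0:Add2,r1:9,r2:Add1,r3:1,r4:8
  c4: CDB Add2=18; issue ADD r0<-Add2  regs: r0:Add2,r1:9,r2:Add1,r3:1,r4:8
  c5: stall  regs: r0:Add2,r1:9,r2:Add1,r3:1,r4:8
  c6: CDB Add1=26; issue ADD r0<-Add1  regs: r0:Add1,r1:9,r2:26,r3:1,r4:8
  c7: issue MUL r4<-Mul1  regs: r0:Add1,r1:9,r2:26,r3:1,r4:Mul1
  c8: CDB Add2=35; issue ADD r3<-Add2  regs: r0:Add1,r1:9,r2:26,r3:Add2,r4:Mul1
  c9: stall  regs: r0:Add1,r1:9,r2:26,r3:Add2,r4:Mul1
  c10: CDB Add1=44; issue ADD r0<-Add1  regs: r0:Add1,r1:9,r2:26,r3:Add2,r4:Mul1
  c11: issue MUL r4<-Mul2  regs: r0:Add1,r1:9,r2:26,r3:Add2,r4:Mul2

STATUS = TAG Add2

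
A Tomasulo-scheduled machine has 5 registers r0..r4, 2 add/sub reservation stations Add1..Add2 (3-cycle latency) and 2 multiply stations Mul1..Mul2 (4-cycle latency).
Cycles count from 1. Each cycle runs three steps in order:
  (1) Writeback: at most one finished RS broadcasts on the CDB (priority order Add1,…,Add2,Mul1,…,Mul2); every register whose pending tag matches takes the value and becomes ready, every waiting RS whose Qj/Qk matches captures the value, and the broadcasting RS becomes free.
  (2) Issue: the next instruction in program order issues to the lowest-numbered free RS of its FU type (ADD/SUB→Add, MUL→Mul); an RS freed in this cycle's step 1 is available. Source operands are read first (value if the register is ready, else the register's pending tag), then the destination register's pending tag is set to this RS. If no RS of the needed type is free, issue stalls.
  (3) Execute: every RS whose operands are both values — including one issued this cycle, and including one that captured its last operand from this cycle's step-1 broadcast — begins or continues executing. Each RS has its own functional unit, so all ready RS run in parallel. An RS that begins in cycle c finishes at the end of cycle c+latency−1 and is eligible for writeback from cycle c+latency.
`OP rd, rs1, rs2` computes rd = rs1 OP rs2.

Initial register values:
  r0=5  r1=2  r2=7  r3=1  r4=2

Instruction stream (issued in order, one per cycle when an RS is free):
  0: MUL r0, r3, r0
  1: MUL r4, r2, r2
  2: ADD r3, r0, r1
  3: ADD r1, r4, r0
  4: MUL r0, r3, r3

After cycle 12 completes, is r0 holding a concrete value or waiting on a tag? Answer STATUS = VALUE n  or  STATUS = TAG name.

cycle 1: issue MUL r0<-Mul1 // r0:Mul1,r1:2,r2:7,r3:1,r4:2
cycle 2: issue MUL r4<-Mul2 // r0:Mul1,r1:2,r2:7,r3:1,r4:Mul2
cycle 3: issue ADD r3<-Add1 // r0:Mul1,r1:2,r2:7,r3:Add1,r4:Mul2
cycle 4: issue ADD r1<-Add2 // r0:Mul1,r1:Add2,r2:7,r3:Add1,r4:Mul2
cycle 5: CDB Mul1=5; issue MUL r0<-Mul1 // r0:Mul1,r1:Add2,r2:7,r3:Add1,r4:Mul2
cycle 6: CDB Mul2=49 // r0:Mul1,r1:Add2,r2:7,r3:Add1,r4:49
cycle 7: - // r0:Mul1,r1:Add2,r2:7,r3:Add1,r4:49
cycle 8: CDB Add1=7 // r0:Mul1,r1:Add2,r2:7,r3:7,r4:49
cycle 9: CDB Add2=54 // r0:Mul1,r1:54,r2:7,r3:7,r4:49
cycle 10: - // r0:Mul1,r1:54,r2:7,r3:7,r4:49
cycle 11: - // r0:Mul1,r1:54,r2:7,r3:7,r4:49
cycle 12: CDB Mul1=49 // r0:49,r1:54,r2:7,r3:7,r4:49

STATUS = VALUE 49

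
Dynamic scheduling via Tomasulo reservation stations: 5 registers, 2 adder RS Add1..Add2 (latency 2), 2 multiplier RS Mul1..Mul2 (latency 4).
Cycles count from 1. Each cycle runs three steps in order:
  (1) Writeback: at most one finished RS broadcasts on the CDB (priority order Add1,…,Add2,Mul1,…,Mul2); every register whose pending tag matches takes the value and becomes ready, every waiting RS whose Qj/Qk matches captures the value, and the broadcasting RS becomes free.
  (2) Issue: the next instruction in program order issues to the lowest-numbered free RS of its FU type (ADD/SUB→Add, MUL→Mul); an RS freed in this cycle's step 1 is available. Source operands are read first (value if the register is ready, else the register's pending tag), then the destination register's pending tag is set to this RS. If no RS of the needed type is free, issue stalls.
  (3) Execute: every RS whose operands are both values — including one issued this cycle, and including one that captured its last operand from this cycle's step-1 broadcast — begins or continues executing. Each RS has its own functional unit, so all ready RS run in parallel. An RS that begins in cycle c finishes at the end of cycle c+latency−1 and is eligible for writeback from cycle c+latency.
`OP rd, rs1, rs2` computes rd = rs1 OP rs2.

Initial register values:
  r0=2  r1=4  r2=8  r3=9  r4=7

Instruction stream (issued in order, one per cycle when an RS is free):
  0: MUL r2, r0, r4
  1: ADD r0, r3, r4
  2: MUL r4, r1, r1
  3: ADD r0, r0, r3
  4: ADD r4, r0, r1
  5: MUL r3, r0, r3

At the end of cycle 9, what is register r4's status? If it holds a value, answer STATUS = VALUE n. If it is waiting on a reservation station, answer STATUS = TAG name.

STATUS = VALUE 29

cycle 1: issue MUL r2<-Mul1 // r0:2,r1:4,r2:Mul1,r3:9,r4:7
cycle 2: issue ADD r0<-Add1 // r0:Add1,r1:4,r2:Mul1,r3:9,r4:7
cycle 3: issue MUL r4<-Mul2 // r0:Add1,r1:4,r2:Mul1,r3:9,r4:Mul2
cycle 4: CDB Add1=16; issue ADD r0<-Add1 // r0:Add1,r1:4,r2:Mul1,r3:9,r4:Mul2
cycle 5: CDB Mul1=14; issue ADD r4<-Add2 // r0:Add1,r1:4,r2:14,r3:9,r4:Add2
cycle 6: CDB Add1=25; issue MUL r3<-Mul1 // r0:25,r1:4,r2:14,r3:Mul1,r4:Add2
cycle 7: CDB Mul2=16 // r0:25,r1:4,r2:14,r3:Mul1,r4:Add2
cycle 8: CDB Add2=29 // r0:25,r1:4,r2:14,r3:Mul1,r4:29
cycle 9: - // r0:25,r1:4,r2:14,r3:Mul1,r4:29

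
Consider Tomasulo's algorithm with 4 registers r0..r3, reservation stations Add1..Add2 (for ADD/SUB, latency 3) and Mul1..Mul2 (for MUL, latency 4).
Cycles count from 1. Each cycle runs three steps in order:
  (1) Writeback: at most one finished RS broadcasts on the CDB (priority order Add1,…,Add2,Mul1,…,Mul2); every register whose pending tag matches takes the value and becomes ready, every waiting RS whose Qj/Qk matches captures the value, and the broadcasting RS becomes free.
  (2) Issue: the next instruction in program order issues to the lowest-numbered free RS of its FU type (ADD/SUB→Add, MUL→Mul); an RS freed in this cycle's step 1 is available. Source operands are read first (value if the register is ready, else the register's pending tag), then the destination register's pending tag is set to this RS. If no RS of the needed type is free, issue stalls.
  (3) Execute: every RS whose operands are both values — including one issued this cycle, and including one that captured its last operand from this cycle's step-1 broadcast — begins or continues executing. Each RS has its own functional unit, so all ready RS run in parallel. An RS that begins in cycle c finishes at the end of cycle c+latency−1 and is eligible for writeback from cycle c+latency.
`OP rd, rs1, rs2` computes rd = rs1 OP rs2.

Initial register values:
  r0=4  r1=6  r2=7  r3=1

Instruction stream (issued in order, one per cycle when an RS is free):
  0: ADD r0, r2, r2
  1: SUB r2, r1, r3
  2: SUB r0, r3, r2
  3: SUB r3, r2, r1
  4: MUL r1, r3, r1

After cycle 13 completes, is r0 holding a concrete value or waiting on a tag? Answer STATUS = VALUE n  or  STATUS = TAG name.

STATUS = VALUE -4

  c1: issue ADD r0<-Add1  regs: r0:Add1,r1:6,r2:7,r3:1
  c2: issue SUB r2<-Add2  regs: r0:Add1,r1:6,r2:Add2,r3:1
  c3: stall  regs: r0:Add1,r1:6,r2:Add2,r3:1
  c4: CDB Add1=14; issue SUB r0<-Add1  regs: r0:Add1,r1:6,r2:Add2,r3:1
  c5: CDB Add2=5; issue SUB r3<-Add2  regs: r0:Add1,r1:6,r2:5,r3:Add2
  c6: issue MUL r1<-Mul1  regs: r0:Add1,r1:Mul1,r2:5,r3:Add2
  c7: -  regs: r0:Add1,r1:Mul1,r2:5,r3:Add2
  c8: CDB Add1=-4  regs: r0:-4,r1:Mul1,r2:5,r3:Add2
  c9: CDB Add2=-1  regs: r0:-4,r1:Mul1,r2:5,r3:-1
  c10: -  regs: r0:-4,r1:Mul1,r2:5,r3:-1
  c11: -  regs: r0:-4,r1:Mul1,r2:5,r3:-1
  c12: -  regs: r0:-4,r1:Mul1,r2:5,r3:-1
  c13: CDB Mul1=-6  regs: r0:-4,r1:-6,r2:5,r3:-1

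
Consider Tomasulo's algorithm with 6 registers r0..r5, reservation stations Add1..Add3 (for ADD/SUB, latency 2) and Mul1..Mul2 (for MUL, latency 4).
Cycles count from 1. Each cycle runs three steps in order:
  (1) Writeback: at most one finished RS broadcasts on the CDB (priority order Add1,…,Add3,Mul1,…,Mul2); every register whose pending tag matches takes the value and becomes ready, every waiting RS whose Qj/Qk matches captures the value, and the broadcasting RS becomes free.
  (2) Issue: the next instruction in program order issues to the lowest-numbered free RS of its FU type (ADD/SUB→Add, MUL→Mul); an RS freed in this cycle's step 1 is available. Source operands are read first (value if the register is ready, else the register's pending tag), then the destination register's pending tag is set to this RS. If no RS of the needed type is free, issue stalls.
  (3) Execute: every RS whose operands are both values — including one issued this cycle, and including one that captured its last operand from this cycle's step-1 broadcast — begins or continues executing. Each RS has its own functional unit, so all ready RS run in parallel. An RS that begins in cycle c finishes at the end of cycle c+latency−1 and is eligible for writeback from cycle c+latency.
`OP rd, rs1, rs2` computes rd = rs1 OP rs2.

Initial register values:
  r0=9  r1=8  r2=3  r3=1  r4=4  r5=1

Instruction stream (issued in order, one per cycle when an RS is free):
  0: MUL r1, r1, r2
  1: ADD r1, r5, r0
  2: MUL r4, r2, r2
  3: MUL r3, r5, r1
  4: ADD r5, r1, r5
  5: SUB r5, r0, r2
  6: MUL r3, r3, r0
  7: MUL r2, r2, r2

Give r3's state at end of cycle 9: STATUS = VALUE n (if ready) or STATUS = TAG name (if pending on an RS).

  c1: issue MUL r1<-Mul1  regs: r0:9,r1:Mul1,r2:3,r3:1,r4:4,r5:1
  c2: issue ADD r1<-Add1  regs: r0:9,r1:Add1,r2:3,r3:1,r4:4,r5:1
  c3: issue MUL r4<-Mul2  regs: r0:9,r1:Add1,r2:3,r3:1,r4:Mul2,r5:1
  c4: CDB Add1=10; stall  regs: r0:9,r1:10,r2:3,r3:1,r4:Mul2,r5:1
  c5: CDB Mul1=24; issue MUL r3<-Mul1  regs: r0:9,r1:10,r2:3,r3:Mul1,r4:Mul2,r5:1
  c6: issue ADD r5<-Add1  regs: r0:9,r1:10,r2:3,r3:Mul1,r4:Mul2,r5:Add1
  c7: CDB Mul2=9; issue SUB r5<-Add2  regs: r0:9,r1:10,r2:3,r3:Mul1,r4:9,r5:Add2
  c8: CDB Add1=11; issue MUL r3<-Mul2  regs: r0:9,r1:10,r2:3,r3:Mul2,r4:9,r5:Add2
  c9: CDB Add2=6; stall  regs: r0:9,r1:10,r2:3,r3:Mul2,r4:9,r5:6

STATUS = TAG Mul2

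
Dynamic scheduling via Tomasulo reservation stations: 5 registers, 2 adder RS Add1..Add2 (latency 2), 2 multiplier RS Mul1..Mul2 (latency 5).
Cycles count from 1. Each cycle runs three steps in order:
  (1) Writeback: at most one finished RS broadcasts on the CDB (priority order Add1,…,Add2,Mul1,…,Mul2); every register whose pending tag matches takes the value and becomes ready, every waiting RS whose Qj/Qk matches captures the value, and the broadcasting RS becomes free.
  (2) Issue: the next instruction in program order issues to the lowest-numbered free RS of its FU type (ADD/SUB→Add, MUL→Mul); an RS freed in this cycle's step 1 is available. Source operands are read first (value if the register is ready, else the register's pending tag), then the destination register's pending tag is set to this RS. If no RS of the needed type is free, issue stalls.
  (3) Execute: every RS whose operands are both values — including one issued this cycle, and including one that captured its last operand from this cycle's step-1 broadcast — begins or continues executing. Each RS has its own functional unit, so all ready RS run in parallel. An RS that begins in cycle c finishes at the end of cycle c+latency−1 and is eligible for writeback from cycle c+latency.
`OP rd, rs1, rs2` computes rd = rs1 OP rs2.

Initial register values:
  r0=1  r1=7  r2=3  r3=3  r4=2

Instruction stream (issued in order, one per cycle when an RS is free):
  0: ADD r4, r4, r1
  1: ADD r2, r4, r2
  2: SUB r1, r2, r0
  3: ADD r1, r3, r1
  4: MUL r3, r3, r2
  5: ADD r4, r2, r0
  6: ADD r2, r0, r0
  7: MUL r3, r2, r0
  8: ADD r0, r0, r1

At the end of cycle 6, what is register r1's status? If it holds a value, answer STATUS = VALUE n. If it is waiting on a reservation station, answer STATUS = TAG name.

c1: issue ADD r4<-Add1 | r0:1,r1:7,r2:3,r3:3,r4:Add1
c2: issue ADD r2<-Add2 | r0:1,r1:7,r2:Add2,r3:3,r4:Add1
c3: CDB Add1=9; issue SUB r1<-Add1 | r0:1,r1:Add1,r2:Add2,r3:3,r4:9
c4: stall | r0:1,r1:Add1,r2:Add2,r3:3,r4:9
c5: CDB Add2=12; issue ADD r1<-Add2 | r0:1,r1:Add2,r2:12,r3:3,r4:9
c6: issue MUL r3<-Mul1 | r0:1,r1:Add2,r2:12,r3:Mul1,r4:9

STATUS = TAG Add2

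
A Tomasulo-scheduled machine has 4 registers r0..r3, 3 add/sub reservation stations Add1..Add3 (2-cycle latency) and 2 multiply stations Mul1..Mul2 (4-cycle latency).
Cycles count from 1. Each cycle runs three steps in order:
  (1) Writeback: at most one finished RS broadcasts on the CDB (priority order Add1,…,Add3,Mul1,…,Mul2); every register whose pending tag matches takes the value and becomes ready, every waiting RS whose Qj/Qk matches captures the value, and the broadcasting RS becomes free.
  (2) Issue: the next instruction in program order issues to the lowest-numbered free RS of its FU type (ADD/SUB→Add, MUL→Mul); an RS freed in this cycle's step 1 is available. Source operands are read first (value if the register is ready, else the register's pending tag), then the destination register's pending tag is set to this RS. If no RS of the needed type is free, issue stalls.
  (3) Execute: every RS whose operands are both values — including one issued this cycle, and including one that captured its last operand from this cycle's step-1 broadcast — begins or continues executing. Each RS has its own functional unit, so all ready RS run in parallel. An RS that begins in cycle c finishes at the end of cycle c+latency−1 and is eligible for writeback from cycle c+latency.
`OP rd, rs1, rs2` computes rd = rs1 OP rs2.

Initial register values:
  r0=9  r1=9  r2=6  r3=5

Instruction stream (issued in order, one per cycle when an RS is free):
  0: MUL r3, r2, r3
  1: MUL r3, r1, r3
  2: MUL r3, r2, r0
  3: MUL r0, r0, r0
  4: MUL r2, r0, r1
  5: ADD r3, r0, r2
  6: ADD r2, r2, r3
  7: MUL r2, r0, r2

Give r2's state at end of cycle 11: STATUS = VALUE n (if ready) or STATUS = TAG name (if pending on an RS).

  c1: issue MUL r3<-Mul1  regs: r0:9,r1:9,r2:6,r3:Mul1
  c2: issue MUL r3<-Mul2  regs: r0:9,r1:9,r2:6,r3:Mul2
  c3: stall  regs: r0:9,r1:9,r2:6,r3:Mul2
  c4: stall  regs: r0:9,r1:9,r2:6,r3:Mul2
  c5: CDB Mul1=30; issue MUL r3<-Mul1  regs: r0:9,r1:9,r2:6,r3:Mul1
  c6: stall  regs: r0:9,r1:9,r2:6,r3:Mul1
  c7: stall  regs: r0:9,r1:9,r2:6,r3:Mul1
  c8: stall  regs: r0:9,r1:9,r2:6,r3:Mul1
  c9: CDB Mul1=54; issue MUL r0<-Mul1  regs: r0:Mul1,r1:9,r2:6,r3:54
  c10: CDB Mul2=270; issue MUL r2<-Mul2  regs: r0:Mul1,r1:9,r2:Mul2,r3:54
  c11: issue ADD r3<-Add1  regs: r0:Mul1,r1:9,r2:Mul2,r3:Add1

STATUS = TAG Mul2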